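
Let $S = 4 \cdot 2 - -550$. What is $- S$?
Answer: $-558$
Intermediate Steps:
$S = 558$ ($S = 8 + 550 = 558$)
$- S = \left(-1\right) 558 = -558$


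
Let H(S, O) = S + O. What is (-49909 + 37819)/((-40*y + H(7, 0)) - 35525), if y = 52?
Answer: 6045/18799 ≈ 0.32156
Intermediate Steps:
H(S, O) = O + S
(-49909 + 37819)/((-40*y + H(7, 0)) - 35525) = (-49909 + 37819)/((-40*52 + (0 + 7)) - 35525) = -12090/((-2080 + 7) - 35525) = -12090/(-2073 - 35525) = -12090/(-37598) = -12090*(-1/37598) = 6045/18799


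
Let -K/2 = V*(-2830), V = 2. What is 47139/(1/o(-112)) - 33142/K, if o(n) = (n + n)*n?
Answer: 6693647476549/5660 ≈ 1.1826e+9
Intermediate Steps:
K = 11320 (K = -4*(-2830) = -2*(-5660) = 11320)
o(n) = 2*n² (o(n) = (2*n)*n = 2*n²)
47139/(1/o(-112)) - 33142/K = 47139/(1/(2*(-112)²)) - 33142/11320 = 47139/(1/(2*12544)) - 33142*1/11320 = 47139/(1/25088) - 16571/5660 = 47139*25088 - 16571/5660 = 1182623232 - 16571/5660 = 6693647476549/5660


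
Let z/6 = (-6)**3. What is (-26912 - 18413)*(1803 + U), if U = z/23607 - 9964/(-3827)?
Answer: -19104484281925/233447 ≈ -8.1837e+7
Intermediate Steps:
z = -1296 (z = 6*(-6)**3 = 6*(-216) = -1296)
U = 594988/233447 (U = -1296/23607 - 9964/(-3827) = -1296*1/23607 - 9964*(-1/3827) = -144/2623 + 9964/3827 = 594988/233447 ≈ 2.5487)
(-26912 - 18413)*(1803 + U) = (-26912 - 18413)*(1803 + 594988/233447) = -45325*421499929/233447 = -19104484281925/233447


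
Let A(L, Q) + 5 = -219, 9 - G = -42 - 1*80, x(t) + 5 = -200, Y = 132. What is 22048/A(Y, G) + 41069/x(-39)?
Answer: -428728/1435 ≈ -298.77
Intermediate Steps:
x(t) = -205 (x(t) = -5 - 200 = -205)
G = 131 (G = 9 - (-42 - 1*80) = 9 - (-42 - 80) = 9 - 1*(-122) = 9 + 122 = 131)
A(L, Q) = -224 (A(L, Q) = -5 - 219 = -224)
22048/A(Y, G) + 41069/x(-39) = 22048/(-224) + 41069/(-205) = 22048*(-1/224) + 41069*(-1/205) = -689/7 - 41069/205 = -428728/1435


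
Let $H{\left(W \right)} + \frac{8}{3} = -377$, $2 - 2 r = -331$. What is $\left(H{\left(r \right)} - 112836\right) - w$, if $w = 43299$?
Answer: $- \frac{469544}{3} \approx -1.5651 \cdot 10^{5}$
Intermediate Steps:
$r = \frac{333}{2}$ ($r = 1 - - \frac{331}{2} = 1 + \frac{331}{2} = \frac{333}{2} \approx 166.5$)
$H{\left(W \right)} = - \frac{1139}{3}$ ($H{\left(W \right)} = - \frac{8}{3} - 377 = - \frac{1139}{3}$)
$\left(H{\left(r \right)} - 112836\right) - w = \left(- \frac{1139}{3} - 112836\right) - 43299 = - \frac{339647}{3} - 43299 = - \frac{469544}{3}$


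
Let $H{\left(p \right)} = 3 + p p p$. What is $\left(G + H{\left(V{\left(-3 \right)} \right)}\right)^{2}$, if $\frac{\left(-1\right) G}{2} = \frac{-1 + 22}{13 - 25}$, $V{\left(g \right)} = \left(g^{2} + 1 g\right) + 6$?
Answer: $\frac{12033961}{4} \approx 3.0085 \cdot 10^{6}$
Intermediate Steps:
$V{\left(g \right)} = 6 + g + g^{2}$ ($V{\left(g \right)} = \left(g^{2} + g\right) + 6 = \left(g + g^{2}\right) + 6 = 6 + g + g^{2}$)
$H{\left(p \right)} = 3 + p^{3}$ ($H{\left(p \right)} = 3 + p p^{2} = 3 + p^{3}$)
$G = \frac{7}{2}$ ($G = - 2 \frac{-1 + 22}{13 - 25} = - 2 \frac{21}{-12} = - 2 \cdot 21 \left(- \frac{1}{12}\right) = \left(-2\right) \left(- \frac{7}{4}\right) = \frac{7}{2} \approx 3.5$)
$\left(G + H{\left(V{\left(-3 \right)} \right)}\right)^{2} = \left(\frac{7}{2} + \left(3 + \left(6 - 3 + \left(-3\right)^{2}\right)^{3}\right)\right)^{2} = \left(\frac{7}{2} + \left(3 + \left(6 - 3 + 9\right)^{3}\right)\right)^{2} = \left(\frac{7}{2} + \left(3 + 12^{3}\right)\right)^{2} = \left(\frac{7}{2} + \left(3 + 1728\right)\right)^{2} = \left(\frac{7}{2} + 1731\right)^{2} = \left(\frac{3469}{2}\right)^{2} = \frac{12033961}{4}$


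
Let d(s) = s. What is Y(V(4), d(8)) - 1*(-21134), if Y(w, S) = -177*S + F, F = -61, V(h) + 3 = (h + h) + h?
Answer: 19657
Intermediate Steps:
V(h) = -3 + 3*h (V(h) = -3 + ((h + h) + h) = -3 + (2*h + h) = -3 + 3*h)
Y(w, S) = -61 - 177*S (Y(w, S) = -177*S - 61 = -61 - 177*S)
Y(V(4), d(8)) - 1*(-21134) = (-61 - 177*8) - 1*(-21134) = (-61 - 1416) + 21134 = -1477 + 21134 = 19657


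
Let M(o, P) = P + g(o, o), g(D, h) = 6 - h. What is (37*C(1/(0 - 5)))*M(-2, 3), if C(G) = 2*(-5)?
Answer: -4070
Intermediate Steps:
C(G) = -10
M(o, P) = 6 + P - o (M(o, P) = P + (6 - o) = 6 + P - o)
(37*C(1/(0 - 5)))*M(-2, 3) = (37*(-10))*(6 + 3 - 1*(-2)) = -370*(6 + 3 + 2) = -370*11 = -4070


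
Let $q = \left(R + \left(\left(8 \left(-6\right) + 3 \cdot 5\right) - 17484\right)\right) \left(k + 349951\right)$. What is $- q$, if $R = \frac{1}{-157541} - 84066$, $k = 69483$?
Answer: $\frac{6712406735809336}{157541} \approx 4.2607 \cdot 10^{10}$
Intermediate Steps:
$R = - \frac{13243841707}{157541}$ ($R = - \frac{1}{157541} - 84066 = - \frac{13243841707}{157541} \approx -84066.0$)
$q = - \frac{6712406735809336}{157541}$ ($q = \left(- \frac{13243841707}{157541} + \left(\left(8 \left(-6\right) + 3 \cdot 5\right) - 17484\right)\right) \left(69483 + 349951\right) = \left(- \frac{13243841707}{157541} + \left(\left(-48 + 15\right) - 17484\right)\right) 419434 = \left(- \frac{13243841707}{157541} - 17517\right) 419434 = \left(- \frac{16003487404}{157541}\right) 419434 = - \frac{6712406735809336}{157541} \approx -4.2607 \cdot 10^{10}$)
$- q = \left(-1\right) \left(- \frac{6712406735809336}{157541}\right) = \frac{6712406735809336}{157541}$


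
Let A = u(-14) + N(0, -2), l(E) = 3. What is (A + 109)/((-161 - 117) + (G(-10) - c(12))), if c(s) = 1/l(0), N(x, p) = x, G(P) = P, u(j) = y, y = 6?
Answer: -69/173 ≈ -0.39884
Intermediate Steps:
u(j) = 6
c(s) = ⅓ (c(s) = 1/3 = ⅓)
A = 6 (A = 6 + 0 = 6)
(A + 109)/((-161 - 117) + (G(-10) - c(12))) = (6 + 109)/((-161 - 117) + (-10 - 1*⅓)) = 115/(-278 + (-10 - ⅓)) = 115/(-278 - 31/3) = 115/(-865/3) = 115*(-3/865) = -69/173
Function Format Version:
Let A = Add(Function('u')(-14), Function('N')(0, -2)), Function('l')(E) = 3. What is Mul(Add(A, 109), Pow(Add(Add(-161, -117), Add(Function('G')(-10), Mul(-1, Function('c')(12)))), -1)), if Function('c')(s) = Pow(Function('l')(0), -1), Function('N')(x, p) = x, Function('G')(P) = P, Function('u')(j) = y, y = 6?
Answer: Rational(-69, 173) ≈ -0.39884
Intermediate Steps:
Function('u')(j) = 6
Function('c')(s) = Rational(1, 3) (Function('c')(s) = Pow(3, -1) = Rational(1, 3))
A = 6 (A = Add(6, 0) = 6)
Mul(Add(A, 109), Pow(Add(Add(-161, -117), Add(Function('G')(-10), Mul(-1, Function('c')(12)))), -1)) = Mul(Add(6, 109), Pow(Add(Add(-161, -117), Add(-10, Mul(-1, Rational(1, 3)))), -1)) = Mul(115, Pow(Add(-278, Add(-10, Rational(-1, 3))), -1)) = Mul(115, Pow(Add(-278, Rational(-31, 3)), -1)) = Mul(115, Pow(Rational(-865, 3), -1)) = Mul(115, Rational(-3, 865)) = Rational(-69, 173)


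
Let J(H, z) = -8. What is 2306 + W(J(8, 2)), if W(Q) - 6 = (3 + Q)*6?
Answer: 2282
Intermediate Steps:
W(Q) = 24 + 6*Q (W(Q) = 6 + (3 + Q)*6 = 6 + (18 + 6*Q) = 24 + 6*Q)
2306 + W(J(8, 2)) = 2306 + (24 + 6*(-8)) = 2306 + (24 - 48) = 2306 - 24 = 2282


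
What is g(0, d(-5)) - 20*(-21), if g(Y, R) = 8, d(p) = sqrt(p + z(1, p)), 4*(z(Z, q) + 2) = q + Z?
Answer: 428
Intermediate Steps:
z(Z, q) = -2 + Z/4 + q/4 (z(Z, q) = -2 + (q + Z)/4 = -2 + (Z + q)/4 = -2 + (Z/4 + q/4) = -2 + Z/4 + q/4)
d(p) = sqrt(-7/4 + 5*p/4) (d(p) = sqrt(p + (-2 + (1/4)*1 + p/4)) = sqrt(p + (-2 + 1/4 + p/4)) = sqrt(p + (-7/4 + p/4)) = sqrt(-7/4 + 5*p/4))
g(0, d(-5)) - 20*(-21) = 8 - 20*(-21) = 8 + 420 = 428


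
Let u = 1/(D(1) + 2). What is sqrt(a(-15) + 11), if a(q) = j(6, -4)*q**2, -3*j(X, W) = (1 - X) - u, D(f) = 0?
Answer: 11*sqrt(14)/2 ≈ 20.579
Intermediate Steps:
u = 1/2 (u = 1/(0 + 2) = 1/2 ≈ 0.50000)
j(X, W) = -1/6 + X/3 (j(X, W) = -((1 - X) - 1*1/2)/3 = -((1 - X) - 1/2)/3 = -(1/2 - X)/3 = -1/6 + X/3)
a(q) = 11*q**2/6 (a(q) = (-1/6 + (1/3)*6)*q**2 = (-1/6 + 2)*q**2 = 11*q**2/6)
sqrt(a(-15) + 11) = sqrt((11/6)*(-15)**2 + 11) = sqrt((11/6)*225 + 11) = sqrt(825/2 + 11) = sqrt(847/2) = 11*sqrt(14)/2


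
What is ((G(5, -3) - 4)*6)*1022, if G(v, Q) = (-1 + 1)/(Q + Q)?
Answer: -24528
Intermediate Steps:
G(v, Q) = 0 (G(v, Q) = 0/((2*Q)) = 0*(1/(2*Q)) = 0)
((G(5, -3) - 4)*6)*1022 = ((0 - 4)*6)*1022 = -4*6*1022 = -24*1022 = -24528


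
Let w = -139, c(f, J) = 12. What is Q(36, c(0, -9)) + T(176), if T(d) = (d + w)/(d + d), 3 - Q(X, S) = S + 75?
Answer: -29531/352 ≈ -83.895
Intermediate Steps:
Q(X, S) = -72 - S (Q(X, S) = 3 - (S + 75) = 3 - (75 + S) = 3 + (-75 - S) = -72 - S)
T(d) = (-139 + d)/(2*d) (T(d) = (d - 139)/(d + d) = (-139 + d)/((2*d)) = (-139 + d)*(1/(2*d)) = (-139 + d)/(2*d))
Q(36, c(0, -9)) + T(176) = (-72 - 1*12) + (1/2)*(-139 + 176)/176 = (-72 - 12) + (1/2)*(1/176)*37 = -84 + 37/352 = -29531/352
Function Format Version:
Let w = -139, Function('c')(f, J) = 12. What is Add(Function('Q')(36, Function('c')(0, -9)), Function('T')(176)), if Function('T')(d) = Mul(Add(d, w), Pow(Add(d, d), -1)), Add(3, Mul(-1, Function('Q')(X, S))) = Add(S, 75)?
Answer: Rational(-29531, 352) ≈ -83.895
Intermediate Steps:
Function('Q')(X, S) = Add(-72, Mul(-1, S)) (Function('Q')(X, S) = Add(3, Mul(-1, Add(S, 75))) = Add(3, Mul(-1, Add(75, S))) = Add(3, Add(-75, Mul(-1, S))) = Add(-72, Mul(-1, S)))
Function('T')(d) = Mul(Rational(1, 2), Pow(d, -1), Add(-139, d)) (Function('T')(d) = Mul(Add(d, -139), Pow(Add(d, d), -1)) = Mul(Add(-139, d), Pow(Mul(2, d), -1)) = Mul(Add(-139, d), Mul(Rational(1, 2), Pow(d, -1))) = Mul(Rational(1, 2), Pow(d, -1), Add(-139, d)))
Add(Function('Q')(36, Function('c')(0, -9)), Function('T')(176)) = Add(Add(-72, Mul(-1, 12)), Mul(Rational(1, 2), Pow(176, -1), Add(-139, 176))) = Add(Add(-72, -12), Mul(Rational(1, 2), Rational(1, 176), 37)) = Add(-84, Rational(37, 352)) = Rational(-29531, 352)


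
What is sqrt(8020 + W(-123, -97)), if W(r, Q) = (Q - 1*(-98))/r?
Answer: sqrt(121334457)/123 ≈ 89.554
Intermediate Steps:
W(r, Q) = (98 + Q)/r (W(r, Q) = (Q + 98)/r = (98 + Q)/r)
sqrt(8020 + W(-123, -97)) = sqrt(8020 + (98 - 97)/(-123)) = sqrt(8020 - 1/123*1) = sqrt(8020 - 1/123) = sqrt(986459/123) = sqrt(121334457)/123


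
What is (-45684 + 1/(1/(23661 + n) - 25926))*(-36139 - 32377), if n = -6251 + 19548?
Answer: 2999163218498615336/958173107 ≈ 3.1301e+9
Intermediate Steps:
n = 13297
(-45684 + 1/(1/(23661 + n) - 25926))*(-36139 - 32377) = (-45684 + 1/(1/(23661 + 13297) - 25926))*(-36139 - 32377) = (-45684 + 1/(1/36958 - 25926))*(-68516) = (-45684 + 1/(-958173107/36958))*(-68516) = (-45684 - 36958/958173107)*(-68516) = -43773180257146/958173107*(-68516) = 2999163218498615336/958173107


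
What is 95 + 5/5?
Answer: 96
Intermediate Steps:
95 + 5/5 = 95 + (1/5)*5 = 95 + 1 = 96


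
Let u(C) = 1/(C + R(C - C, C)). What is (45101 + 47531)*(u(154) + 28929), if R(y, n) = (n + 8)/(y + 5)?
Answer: 624382128614/233 ≈ 2.6798e+9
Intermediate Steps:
R(y, n) = (8 + n)/(5 + y)
u(C) = 1/(8/5 + 6*C/5) (u(C) = 1/(C + (8 + C)/(5 + (C - C))) = 1/(C + (8 + C)/(5 + 0)) = 1/(C + (8 + C)/5) = 1/(C + (8/5 + C/5)) = 1/(8/5 + 6*C/5))
(45101 + 47531)*(u(154) + 28929) = (45101 + 47531)*(5/(2*(4 + 3*154)) + 28929) = 92632*(5/(2*(4 + 462)) + 28929) = 92632*((5/2)/466 + 28929) = 92632*((5/2)*(1/466) + 28929) = 92632*(5/932 + 28929) = 92632*(26961833/932) = 624382128614/233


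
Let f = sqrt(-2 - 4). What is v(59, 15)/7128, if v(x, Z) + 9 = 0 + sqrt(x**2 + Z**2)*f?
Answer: -1/792 + I*sqrt(5559)/3564 ≈ -0.0012626 + 0.02092*I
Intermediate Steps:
f = I*sqrt(6) (f = sqrt(-6) = I*sqrt(6) ≈ 2.4495*I)
v(x, Z) = -9 + I*sqrt(6)*sqrt(Z**2 + x**2) (v(x, Z) = -9 + (0 + sqrt(x**2 + Z**2)*(I*sqrt(6))) = -9 + (0 + sqrt(Z**2 + x**2)*(I*sqrt(6))) = -9 + (0 + I*sqrt(6)*sqrt(Z**2 + x**2)) = -9 + I*sqrt(6)*sqrt(Z**2 + x**2))
v(59, 15)/7128 = (-9 + I*sqrt(6)*sqrt(15**2 + 59**2))/7128 = (-9 + I*sqrt(6)*sqrt(225 + 3481))*(1/7128) = (-9 + I*sqrt(6)*sqrt(3706))*(1/7128) = (-9 + 2*I*sqrt(5559))*(1/7128) = -1/792 + I*sqrt(5559)/3564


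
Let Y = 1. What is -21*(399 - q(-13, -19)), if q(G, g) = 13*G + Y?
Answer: -11907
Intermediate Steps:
q(G, g) = 1 + 13*G (q(G, g) = 13*G + 1 = 1 + 13*G)
-21*(399 - q(-13, -19)) = -21*(399 - (1 + 13*(-13))) = -21*(399 - (1 - 169)) = -21*(399 - 1*(-168)) = -21*(399 + 168) = -21*567 = -11907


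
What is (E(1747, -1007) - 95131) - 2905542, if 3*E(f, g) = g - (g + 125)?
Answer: -9002144/3 ≈ -3.0007e+6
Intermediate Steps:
E(f, g) = -125/3 (E(f, g) = (g - (g + 125))/3 = (g - (125 + g))/3 = (g + (-125 - g))/3 = (1/3)*(-125) = -125/3)
(E(1747, -1007) - 95131) - 2905542 = (-125/3 - 95131) - 2905542 = -285518/3 - 2905542 = -9002144/3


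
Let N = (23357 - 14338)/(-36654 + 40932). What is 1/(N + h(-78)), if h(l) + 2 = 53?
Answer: 4278/227197 ≈ 0.018829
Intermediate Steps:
h(l) = 51 (h(l) = -2 + 53 = 51)
N = 9019/4278 ≈ 2.1082
1/(N + h(-78)) = 1/(9019/4278 + 51) = 1/(227197/4278) = 4278/227197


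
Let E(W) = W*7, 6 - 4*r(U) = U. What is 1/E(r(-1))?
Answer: 4/49 ≈ 0.081633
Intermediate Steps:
r(U) = 3/2 - U/4
E(W) = 7*W
1/E(r(-1)) = 1/(7*(3/2 - ¼*(-1))) = 1/(7*(3/2 + ¼)) = 1/(7*(7/4)) = 1/(49/4) = 4/49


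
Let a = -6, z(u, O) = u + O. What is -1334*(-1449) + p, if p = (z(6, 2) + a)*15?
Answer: 1932996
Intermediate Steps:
z(u, O) = O + u
p = 30 (p = ((2 + 6) - 6)*15 = (8 - 6)*15 = 2*15 = 30)
-1334*(-1449) + p = -1334*(-1449) + 30 = 1932966 + 30 = 1932996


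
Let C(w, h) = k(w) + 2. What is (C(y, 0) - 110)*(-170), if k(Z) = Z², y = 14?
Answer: -14960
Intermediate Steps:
C(w, h) = 2 + w² (C(w, h) = w² + 2 = 2 + w²)
(C(y, 0) - 110)*(-170) = ((2 + 14²) - 110)*(-170) = ((2 + 196) - 110)*(-170) = (198 - 110)*(-170) = 88*(-170) = -14960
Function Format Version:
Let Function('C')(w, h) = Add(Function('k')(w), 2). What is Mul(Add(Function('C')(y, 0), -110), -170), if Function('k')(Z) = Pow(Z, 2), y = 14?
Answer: -14960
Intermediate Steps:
Function('C')(w, h) = Add(2, Pow(w, 2)) (Function('C')(w, h) = Add(Pow(w, 2), 2) = Add(2, Pow(w, 2)))
Mul(Add(Function('C')(y, 0), -110), -170) = Mul(Add(Add(2, Pow(14, 2)), -110), -170) = Mul(Add(Add(2, 196), -110), -170) = Mul(Add(198, -110), -170) = Mul(88, -170) = -14960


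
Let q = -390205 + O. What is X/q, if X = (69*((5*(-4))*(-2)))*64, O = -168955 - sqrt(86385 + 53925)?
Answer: -9877002240/31265976529 + 52992*sqrt(15590)/31265976529 ≈ -0.31569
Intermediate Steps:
O = -168955 - 3*sqrt(15590) (O = -168955 - sqrt(140310) = -168955 - 3*sqrt(15590) ≈ -1.6933e+5)
X = 176640 (X = (69*(-20*(-2)))*64 = (69*40)*64 = 2760*64 = 176640)
q = -559160 - 3*sqrt(15590) (q = -390205 + (-168955 - 3*sqrt(15590)) = -559160 - 3*sqrt(15590) ≈ -5.5954e+5)
X/q = 176640/(-559160 - 3*sqrt(15590))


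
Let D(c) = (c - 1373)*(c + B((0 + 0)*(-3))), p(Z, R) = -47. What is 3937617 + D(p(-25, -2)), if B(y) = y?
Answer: 4004357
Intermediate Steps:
D(c) = c*(-1373 + c) (D(c) = (c - 1373)*(c + (0 + 0)*(-3)) = (-1373 + c)*(c + 0*(-3)) = (-1373 + c)*(c + 0) = (-1373 + c)*c = c*(-1373 + c))
3937617 + D(p(-25, -2)) = 3937617 - 47*(-1373 - 47) = 3937617 - 47*(-1420) = 3937617 + 66740 = 4004357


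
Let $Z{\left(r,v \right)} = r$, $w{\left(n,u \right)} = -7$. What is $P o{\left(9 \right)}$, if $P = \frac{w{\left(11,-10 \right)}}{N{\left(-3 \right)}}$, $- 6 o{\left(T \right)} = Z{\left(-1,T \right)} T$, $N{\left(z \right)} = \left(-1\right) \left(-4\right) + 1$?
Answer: $- \frac{21}{10} \approx -2.1$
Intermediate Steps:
$N{\left(z \right)} = 5$ ($N{\left(z \right)} = 4 + 1 = 5$)
$o{\left(T \right)} = \frac{T}{6}$ ($o{\left(T \right)} = - \frac{\left(-1\right) T}{6} = \frac{T}{6}$)
$P = - \frac{7}{5} \approx -1.4$
$P o{\left(9 \right)} = - \frac{7 \cdot \frac{1}{6} \cdot 9}{5} = \left(- \frac{7}{5}\right) \frac{3}{2} = - \frac{21}{10}$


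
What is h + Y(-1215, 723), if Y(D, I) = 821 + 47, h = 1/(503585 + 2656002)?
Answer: 2742521517/3159587 ≈ 868.00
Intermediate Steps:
h = 1/3159587 ≈ 3.1650e-7
Y(D, I) = 868
h + Y(-1215, 723) = 1/3159587 + 868 = 2742521517/3159587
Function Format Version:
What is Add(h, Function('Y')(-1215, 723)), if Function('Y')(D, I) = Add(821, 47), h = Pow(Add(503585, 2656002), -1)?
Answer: Rational(2742521517, 3159587) ≈ 868.00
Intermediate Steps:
h = Rational(1, 3159587) (h = Pow(3159587, -1) = Rational(1, 3159587) ≈ 3.1650e-7)
Function('Y')(D, I) = 868
Add(h, Function('Y')(-1215, 723)) = Add(Rational(1, 3159587), 868) = Rational(2742521517, 3159587)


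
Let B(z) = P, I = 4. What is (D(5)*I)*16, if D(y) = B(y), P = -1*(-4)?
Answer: 256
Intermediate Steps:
P = 4
B(z) = 4
D(y) = 4
(D(5)*I)*16 = (4*4)*16 = 16*16 = 256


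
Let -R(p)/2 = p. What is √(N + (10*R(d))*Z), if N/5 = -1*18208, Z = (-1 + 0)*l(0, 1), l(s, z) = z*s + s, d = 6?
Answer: 4*I*√5690 ≈ 301.73*I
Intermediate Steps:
R(p) = -2*p
l(s, z) = s + s*z (l(s, z) = s*z + s = s + s*z)
Z = 0 (Z = (-1 + 0)*(0*(1 + 1)) = -0*2 = -1*0 = 0)
N = -91040 (N = 5*(-1*18208) = 5*(-18208) = -91040)
√(N + (10*R(d))*Z) = √(-91040 + (10*(-2*6))*0) = √(-91040 + (10*(-12))*0) = √(-91040 - 120*0) = √(-91040 + 0) = √(-91040) = 4*I*√5690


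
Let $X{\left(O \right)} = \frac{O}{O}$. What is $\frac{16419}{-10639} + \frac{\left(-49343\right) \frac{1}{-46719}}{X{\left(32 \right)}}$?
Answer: $- \frac{242119084}{497043441} \approx -0.48712$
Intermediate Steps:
$X{\left(O \right)} = 1$
$\frac{16419}{-10639} + \frac{\left(-49343\right) \frac{1}{-46719}}{X{\left(32 \right)}} = \frac{16419}{-10639} + \frac{\left(-49343\right) \frac{1}{-46719}}{1} = 16419 \left(- \frac{1}{10639}\right) + \left(-49343\right) \left(- \frac{1}{46719}\right) 1 = - \frac{16419}{10639} + \frac{49343}{46719} \cdot 1 = - \frac{16419}{10639} + \frac{49343}{46719} = - \frac{242119084}{497043441}$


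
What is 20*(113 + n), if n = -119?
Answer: -120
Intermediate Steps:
20*(113 + n) = 20*(113 - 119) = 20*(-6) = -120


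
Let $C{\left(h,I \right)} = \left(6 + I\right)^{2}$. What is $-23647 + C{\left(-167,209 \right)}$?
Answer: $22578$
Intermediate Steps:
$-23647 + C{\left(-167,209 \right)} = -23647 + \left(6 + 209\right)^{2} = -23647 + 215^{2} = -23647 + 46225 = 22578$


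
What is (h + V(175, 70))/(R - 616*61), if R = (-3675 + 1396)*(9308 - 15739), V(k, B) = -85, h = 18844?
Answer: 6253/4872891 ≈ 0.0012832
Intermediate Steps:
R = 14656249 (R = -2279*(-6431) = 14656249)
(h + V(175, 70))/(R - 616*61) = (18844 - 85)/(14656249 - 616*61) = 18759/(14656249 - 37576) = 18759/14618673 = 18759*(1/14618673) = 6253/4872891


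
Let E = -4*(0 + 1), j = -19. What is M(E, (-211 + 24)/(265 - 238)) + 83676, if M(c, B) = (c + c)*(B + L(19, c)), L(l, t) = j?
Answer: 2264852/27 ≈ 83883.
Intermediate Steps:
L(l, t) = -19
E = -4 (E = -4*1 = -4)
M(c, B) = 2*c*(-19 + B) (M(c, B) = (c + c)*(B - 19) = (2*c)*(-19 + B) = 2*c*(-19 + B))
M(E, (-211 + 24)/(265 - 238)) + 83676 = 2*(-4)*(-19 + (-211 + 24)/(265 - 238)) + 83676 = 2*(-4)*(-19 - 187/27) + 83676 = 2*(-4)*(-700/27) + 83676 = 5600/27 + 83676 = 2264852/27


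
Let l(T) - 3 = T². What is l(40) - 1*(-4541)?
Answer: 6144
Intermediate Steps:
l(T) = 3 + T²
l(40) - 1*(-4541) = (3 + 40²) - 1*(-4541) = (3 + 1600) + 4541 = 1603 + 4541 = 6144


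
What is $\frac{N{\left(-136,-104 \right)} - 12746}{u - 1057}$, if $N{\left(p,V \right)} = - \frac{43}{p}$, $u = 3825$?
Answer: $- \frac{1733413}{376448} \approx -4.6047$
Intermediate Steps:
$\frac{N{\left(-136,-104 \right)} - 12746}{u - 1057} = \frac{- \frac{43}{-136} - 12746}{3825 - 1057} = \frac{\left(-43\right) \left(- \frac{1}{136}\right) - 12746}{2768} = \left(\frac{43}{136} - 12746\right) \frac{1}{2768} = \left(- \frac{1733413}{136}\right) \frac{1}{2768} = - \frac{1733413}{376448}$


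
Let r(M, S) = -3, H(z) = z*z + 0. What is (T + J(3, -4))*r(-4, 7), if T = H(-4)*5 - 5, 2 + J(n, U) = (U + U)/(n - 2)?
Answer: -195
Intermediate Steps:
J(n, U) = -2 + 2*U/(-2 + n) (J(n, U) = -2 + (U + U)/(n - 2) = -2 + (2*U)/(-2 + n) = -2 + 2*U/(-2 + n))
H(z) = z² (H(z) = z² + 0 = z²)
T = 75 (T = (-4)²*5 - 5 = 16*5 - 5 = 80 - 5 = 75)
(T + J(3, -4))*r(-4, 7) = (75 + 2*(2 - 4 - 1*3)/(-2 + 3))*(-3) = (75 + 2*(2 - 4 - 3)/1)*(-3) = (75 + 2*1*(-5))*(-3) = (75 - 10)*(-3) = 65*(-3) = -195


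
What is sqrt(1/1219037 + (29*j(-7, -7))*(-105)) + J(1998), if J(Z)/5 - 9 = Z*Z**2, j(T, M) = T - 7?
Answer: 39880120005 + sqrt(63350362971359507)/1219037 ≈ 3.9880e+10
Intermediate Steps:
j(T, M) = -7 + T
J(Z) = 45 + 5*Z**3 (J(Z) = 45 + 5*(Z*Z**2) = 45 + 5*Z**3)
sqrt(1/1219037 + (29*j(-7, -7))*(-105)) + J(1998) = sqrt(1/1219037 + (29*(-7 - 7))*(-105)) + (45 + 5*1998**3) = sqrt(1/1219037 + (29*(-14))*(-105)) + (45 + 5*7976023992) = sqrt(1/1219037 - 406*(-105)) + (45 + 39880119960) = sqrt(1/1219037 + 42630) + 39880120005 = sqrt(51967547311/1219037) + 39880120005 = sqrt(63350362971359507)/1219037 + 39880120005 = 39880120005 + sqrt(63350362971359507)/1219037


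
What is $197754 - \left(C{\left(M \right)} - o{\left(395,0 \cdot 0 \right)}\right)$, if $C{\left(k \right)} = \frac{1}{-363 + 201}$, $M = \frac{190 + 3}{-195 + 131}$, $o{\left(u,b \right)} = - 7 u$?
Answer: $\frac{31588219}{162} \approx 1.9499 \cdot 10^{5}$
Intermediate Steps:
$M = - \frac{193}{64}$ ($M = \frac{193}{-64} = 193 \left(- \frac{1}{64}\right) = - \frac{193}{64} \approx -3.0156$)
$C{\left(k \right)} = - \frac{1}{162}$ ($C{\left(k \right)} = \frac{1}{-162} = - \frac{1}{162}$)
$197754 - \left(C{\left(M \right)} - o{\left(395,0 \cdot 0 \right)}\right) = 197754 - \left(- \frac{1}{162} - \left(-7\right) 395\right) = 197754 - \left(- \frac{1}{162} - -2765\right) = 197754 - \left(- \frac{1}{162} + 2765\right) = 197754 - \frac{447929}{162} = \frac{31588219}{162}$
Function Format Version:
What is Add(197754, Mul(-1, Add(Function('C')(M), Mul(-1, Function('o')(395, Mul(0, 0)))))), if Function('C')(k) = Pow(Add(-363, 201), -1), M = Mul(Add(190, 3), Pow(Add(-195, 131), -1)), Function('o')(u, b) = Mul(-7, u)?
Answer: Rational(31588219, 162) ≈ 1.9499e+5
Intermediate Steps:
M = Rational(-193, 64) (M = Mul(193, Pow(-64, -1)) = Mul(193, Rational(-1, 64)) = Rational(-193, 64) ≈ -3.0156)
Function('C')(k) = Rational(-1, 162) (Function('C')(k) = Pow(-162, -1) = Rational(-1, 162))
Add(197754, Mul(-1, Add(Function('C')(M), Mul(-1, Function('o')(395, Mul(0, 0)))))) = Add(197754, Mul(-1, Add(Rational(-1, 162), Mul(-1, Mul(-7, 395))))) = Add(197754, Mul(-1, Add(Rational(-1, 162), Mul(-1, -2765)))) = Add(197754, Mul(-1, Add(Rational(-1, 162), 2765))) = Add(197754, Mul(-1, Rational(447929, 162))) = Add(197754, Rational(-447929, 162)) = Rational(31588219, 162)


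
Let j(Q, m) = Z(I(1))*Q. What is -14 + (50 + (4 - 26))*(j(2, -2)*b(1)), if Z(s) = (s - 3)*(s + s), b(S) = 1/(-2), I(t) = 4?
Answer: -238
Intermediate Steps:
b(S) = -½
Z(s) = 2*s*(-3 + s) (Z(s) = (-3 + s)*(2*s) = 2*s*(-3 + s))
j(Q, m) = 8*Q (j(Q, m) = (2*4*(-3 + 4))*Q = (2*4*1)*Q = 8*Q)
-14 + (50 + (4 - 26))*(j(2, -2)*b(1)) = -14 + (50 + (4 - 26))*((8*2)*(-½)) = -14 + (50 - 22)*(16*(-½)) = -14 + 28*(-8) = -14 - 224 = -238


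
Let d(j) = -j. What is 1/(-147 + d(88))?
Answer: -1/235 ≈ -0.0042553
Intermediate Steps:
1/(-147 + d(88)) = 1/(-147 - 1*88) = 1/(-147 - 88) = 1/(-235) = -1/235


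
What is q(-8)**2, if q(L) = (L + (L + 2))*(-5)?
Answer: 4900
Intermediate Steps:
q(L) = -10 - 10*L (q(L) = (L + (2 + L))*(-5) = (2 + 2*L)*(-5) = -10 - 10*L)
q(-8)**2 = (-10 - 10*(-8))**2 = (-10 + 80)**2 = 70**2 = 4900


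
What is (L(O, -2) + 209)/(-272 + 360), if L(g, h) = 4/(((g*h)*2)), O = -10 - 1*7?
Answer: 1777/748 ≈ 2.3757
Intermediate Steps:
O = -17 (O = -10 - 7 = -17)
L(g, h) = 2/(g*h) (L(g, h) = 4/((2*g*h)) = 4*(1/(2*g*h)) = 2/(g*h))
(L(O, -2) + 209)/(-272 + 360) = (2/(-17*(-2)) + 209)/(-272 + 360) = (2*(-1/17)*(-½) + 209)/88 = (1/17 + 209)*(1/88) = (3554/17)*(1/88) = 1777/748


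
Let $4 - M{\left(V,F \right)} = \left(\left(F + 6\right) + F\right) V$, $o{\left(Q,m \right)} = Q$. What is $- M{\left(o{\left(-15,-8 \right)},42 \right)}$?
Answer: $-1354$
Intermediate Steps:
$M{\left(V,F \right)} = 4 - V \left(6 + 2 F\right)$ ($M{\left(V,F \right)} = 4 - \left(\left(F + 6\right) + F\right) V = 4 - \left(\left(6 + F\right) + F\right) V = 4 - \left(6 + 2 F\right) V = 4 - V \left(6 + 2 F\right)$)
$- M{\left(o{\left(-15,-8 \right)},42 \right)} = - (4 - -90 - 84 \left(-15\right)) = - (4 + 90 + 1260) = \left(-1\right) 1354 = -1354$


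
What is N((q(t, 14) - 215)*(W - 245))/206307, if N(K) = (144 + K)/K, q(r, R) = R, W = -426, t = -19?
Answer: 45005/9274943799 ≈ 4.8523e-6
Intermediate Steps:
N(K) = (144 + K)/K
N((q(t, 14) - 215)*(W - 245))/206307 = ((144 + (14 - 215)*(-426 - 245))/(((14 - 215)*(-426 - 245))))/206307 = ((144 - 201*(-671))/((-201*(-671))))*(1/206307) = ((144 + 134871)/134871)*(1/206307) = ((1/134871)*135015)*(1/206307) = (45005/44957)*(1/206307) = 45005/9274943799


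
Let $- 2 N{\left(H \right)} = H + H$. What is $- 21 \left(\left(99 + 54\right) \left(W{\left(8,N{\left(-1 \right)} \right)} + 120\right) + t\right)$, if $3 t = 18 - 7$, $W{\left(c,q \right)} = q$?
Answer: $-388850$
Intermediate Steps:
$N{\left(H \right)} = - H$ ($N{\left(H \right)} = - \frac{H + H}{2} = - \frac{2 H}{2} = - H$)
$t = \frac{11}{3}$ ($t = \frac{18 - 7}{3} = \frac{1}{3} \cdot 11 = \frac{11}{3} \approx 3.6667$)
$- 21 \left(\left(99 + 54\right) \left(W{\left(8,N{\left(-1 \right)} \right)} + 120\right) + t\right) = - 21 \left(\left(99 + 54\right) \left(\left(-1\right) \left(-1\right) + 120\right) + \frac{11}{3}\right) = - 21 \left(153 \left(1 + 120\right) + \frac{11}{3}\right) = - 21 \left(153 \cdot 121 + \frac{11}{3}\right) = - 21 \left(18513 + \frac{11}{3}\right) = \left(-21\right) \frac{55550}{3} = -388850$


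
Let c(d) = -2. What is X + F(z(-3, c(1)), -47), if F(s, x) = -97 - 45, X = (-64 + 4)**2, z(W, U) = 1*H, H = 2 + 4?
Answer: 3458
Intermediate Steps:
H = 6
z(W, U) = 6 (z(W, U) = 1*6 = 6)
X = 3600 (X = (-60)**2 = 3600)
F(s, x) = -142
X + F(z(-3, c(1)), -47) = 3600 - 142 = 3458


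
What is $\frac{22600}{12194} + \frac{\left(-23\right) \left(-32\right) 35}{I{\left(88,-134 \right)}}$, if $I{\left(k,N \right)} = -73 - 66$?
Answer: $- \frac{155488020}{847483} \approx -183.47$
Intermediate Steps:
$I{\left(k,N \right)} = -139$ ($I{\left(k,N \right)} = -73 - 66 = -139$)
$\frac{22600}{12194} + \frac{\left(-23\right) \left(-32\right) 35}{I{\left(88,-134 \right)}} = \frac{22600}{12194} + \frac{\left(-23\right) \left(-32\right) 35}{-139} = 22600 \cdot \frac{1}{12194} + 736 \cdot 35 \left(- \frac{1}{139}\right) = \frac{11300}{6097} + 25760 \left(- \frac{1}{139}\right) = \frac{11300}{6097} - \frac{25760}{139} = - \frac{155488020}{847483}$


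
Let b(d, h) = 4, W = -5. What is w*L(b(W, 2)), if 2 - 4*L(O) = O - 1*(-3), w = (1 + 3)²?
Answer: -20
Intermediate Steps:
w = 16 (w = 4² = 16)
L(O) = -¼ - O/4 (L(O) = ½ - (O - 1*(-3))/4 = ½ - (O + 3)/4 = ½ - (3 + O)/4 = ½ + (-¾ - O/4) = -¼ - O/4)
w*L(b(W, 2)) = 16*(-¼ - ¼*4) = 16*(-¼ - 1) = 16*(-5/4) = -20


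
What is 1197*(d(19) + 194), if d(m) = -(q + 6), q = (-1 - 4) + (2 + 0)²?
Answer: 226233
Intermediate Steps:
q = -1 (q = -5 + 2² = -5 + 4 = -1)
d(m) = -5 (d(m) = -(-1 + 6) = -1*5 = -5)
1197*(d(19) + 194) = 1197*(-5 + 194) = 1197*189 = 226233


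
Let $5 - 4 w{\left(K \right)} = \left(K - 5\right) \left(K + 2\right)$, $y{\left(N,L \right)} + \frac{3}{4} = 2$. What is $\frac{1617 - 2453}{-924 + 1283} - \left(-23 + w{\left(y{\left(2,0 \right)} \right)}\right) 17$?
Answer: $\frac{7251787}{22976} \approx 315.62$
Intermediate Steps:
$y{\left(N,L \right)} = \frac{5}{4}$ ($y{\left(N,L \right)} = - \frac{3}{4} + 2 = \frac{5}{4}$)
$w{\left(K \right)} = \frac{5}{4} - \frac{\left(-5 + K\right) \left(2 + K\right)}{4}$ ($w{\left(K \right)} = \frac{5}{4} - \frac{\left(K - 5\right) \left(K + 2\right)}{4} = \frac{5}{4} - \frac{\left(-5 + K\right) \left(2 + K\right)}{4}$)
$\frac{1617 - 2453}{-924 + 1283} - \left(-23 + w{\left(y{\left(2,0 \right)} \right)}\right) 17 = \frac{1617 - 2453}{-924 + 1283} - \left(-23 + \left(\frac{15}{4} - \frac{\left(\frac{5}{4}\right)^{2}}{4} + \frac{3}{4} \cdot \frac{5}{4}\right)\right) 17 = - \frac{836}{359} - \left(-23 + \left(\frac{15}{4} - \frac{25}{64} + \frac{15}{16}\right)\right) 17 = \left(-836\right) \frac{1}{359} - \left(-23 + \left(\frac{15}{4} - \frac{25}{64} + \frac{15}{16}\right)\right) 17 = - \frac{836}{359} - \left(-23 + \frac{275}{64}\right) 17 = - \frac{836}{359} - \left(- \frac{1197}{64}\right) 17 = - \frac{836}{359} - - \frac{20349}{64} = - \frac{836}{359} + \frac{20349}{64} = \frac{7251787}{22976}$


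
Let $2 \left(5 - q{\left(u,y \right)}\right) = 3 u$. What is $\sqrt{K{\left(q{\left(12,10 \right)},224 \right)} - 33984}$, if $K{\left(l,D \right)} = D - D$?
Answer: $24 i \sqrt{59} \approx 184.35 i$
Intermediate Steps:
$q{\left(u,y \right)} = 5 - \frac{3 u}{2}$
$K{\left(l,D \right)} = 0$
$\sqrt{K{\left(q{\left(12,10 \right)},224 \right)} - 33984} = \sqrt{0 - 33984} = \sqrt{-33984} = 24 i \sqrt{59}$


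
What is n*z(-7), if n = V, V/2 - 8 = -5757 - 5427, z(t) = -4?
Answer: 89408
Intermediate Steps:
V = -22352 (V = 16 + 2*(-5757 - 5427) = 16 + 2*(-11184) = 16 - 22368 = -22352)
n = -22352
n*z(-7) = -22352*(-4) = 89408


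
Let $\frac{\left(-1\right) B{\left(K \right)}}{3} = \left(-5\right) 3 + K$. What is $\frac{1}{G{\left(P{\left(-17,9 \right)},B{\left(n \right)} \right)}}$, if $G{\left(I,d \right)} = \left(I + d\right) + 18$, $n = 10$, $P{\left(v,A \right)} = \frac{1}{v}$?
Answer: $\frac{17}{560} \approx 0.030357$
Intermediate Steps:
$B{\left(K \right)} = 45 - 3 K$ ($B{\left(K \right)} = - 3 \left(\left(-5\right) 3 + K\right) = - 3 \left(-15 + K\right) = 45 - 3 K$)
$G{\left(I,d \right)} = 18 + I + d$
$\frac{1}{G{\left(P{\left(-17,9 \right)},B{\left(n \right)} \right)}} = \frac{1}{18 + \frac{1}{-17} + \left(45 - 30\right)} = \frac{1}{18 - \frac{1}{17} + \left(45 - 30\right)} = \frac{1}{18 - \frac{1}{17} + 15} = \frac{1}{\frac{560}{17}} = \frac{17}{560}$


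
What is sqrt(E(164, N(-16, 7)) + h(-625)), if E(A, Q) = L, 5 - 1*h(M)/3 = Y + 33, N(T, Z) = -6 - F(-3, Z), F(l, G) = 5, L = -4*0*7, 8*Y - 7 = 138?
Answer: 3*I*sqrt(246)/4 ≈ 11.763*I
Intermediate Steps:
Y = 145/8 (Y = 7/8 + (1/8)*138 = 7/8 + 69/4 = 145/8 ≈ 18.125)
L = 0 (L = 0*7 = 0)
N(T, Z) = -11 (N(T, Z) = -6 - 1*5 = -6 - 5 = -11)
h(M) = -1107/8 (h(M) = 15 - 3*(145/8 + 33) = 15 - 3*409/8 = 15 - 1227/8 = -1107/8)
E(A, Q) = 0
sqrt(E(164, N(-16, 7)) + h(-625)) = sqrt(0 - 1107/8) = sqrt(-1107/8) = 3*I*sqrt(246)/4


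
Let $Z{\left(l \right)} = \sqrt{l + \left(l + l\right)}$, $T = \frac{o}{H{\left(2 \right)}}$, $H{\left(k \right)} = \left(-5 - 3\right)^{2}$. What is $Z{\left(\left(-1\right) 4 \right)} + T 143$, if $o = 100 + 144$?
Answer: $\frac{8723}{16} + 2 i \sqrt{3} \approx 545.19 + 3.4641 i$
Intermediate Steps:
$H{\left(k \right)} = 64$ ($H{\left(k \right)} = \left(-8\right)^{2} = 64$)
$o = 244$
$T = \frac{61}{16}$ ($T = \frac{244}{64} = 244 \cdot \frac{1}{64} = \frac{61}{16} \approx 3.8125$)
$Z{\left(l \right)} = \sqrt{3} \sqrt{l}$ ($Z{\left(l \right)} = \sqrt{l + 2 l} = \sqrt{3 l} = \sqrt{3} \sqrt{l}$)
$Z{\left(\left(-1\right) 4 \right)} + T 143 = \sqrt{3} \sqrt{\left(-1\right) 4} + \frac{61}{16} \cdot 143 = \sqrt{3} \sqrt{-4} + \frac{8723}{16} = \sqrt{3} \cdot 2 i + \frac{8723}{16} = 2 i \sqrt{3} + \frac{8723}{16} = \frac{8723}{16} + 2 i \sqrt{3}$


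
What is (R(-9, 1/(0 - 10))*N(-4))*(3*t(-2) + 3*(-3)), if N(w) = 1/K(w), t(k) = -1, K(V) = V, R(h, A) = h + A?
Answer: -273/10 ≈ -27.300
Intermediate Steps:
R(h, A) = A + h
N(w) = 1/w
(R(-9, 1/(0 - 10))*N(-4))*(3*t(-2) + 3*(-3)) = ((1/(0 - 10) - 9)/(-4))*(3*(-1) + 3*(-3)) = ((1/(-10) - 9)*(-¼))*(-3 - 9) = ((-⅒ - 9)*(-¼))*(-12) = -91/10*(-¼)*(-12) = (91/40)*(-12) = -273/10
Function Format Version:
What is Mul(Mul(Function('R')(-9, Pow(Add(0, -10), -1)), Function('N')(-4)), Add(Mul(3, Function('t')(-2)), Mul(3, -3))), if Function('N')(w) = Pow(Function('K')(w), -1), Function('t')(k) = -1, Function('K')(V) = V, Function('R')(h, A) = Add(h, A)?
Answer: Rational(-273, 10) ≈ -27.300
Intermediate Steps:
Function('R')(h, A) = Add(A, h)
Function('N')(w) = Pow(w, -1)
Mul(Mul(Function('R')(-9, Pow(Add(0, -10), -1)), Function('N')(-4)), Add(Mul(3, Function('t')(-2)), Mul(3, -3))) = Mul(Mul(Add(Pow(Add(0, -10), -1), -9), Pow(-4, -1)), Add(Mul(3, -1), Mul(3, -3))) = Mul(Mul(Add(Pow(-10, -1), -9), Rational(-1, 4)), Add(-3, -9)) = Mul(Mul(Add(Rational(-1, 10), -9), Rational(-1, 4)), -12) = Mul(Mul(Rational(-91, 10), Rational(-1, 4)), -12) = Mul(Rational(91, 40), -12) = Rational(-273, 10)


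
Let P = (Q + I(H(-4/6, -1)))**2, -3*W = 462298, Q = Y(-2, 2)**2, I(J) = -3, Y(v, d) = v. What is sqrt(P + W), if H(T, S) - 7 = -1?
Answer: I*sqrt(1386885)/3 ≈ 392.55*I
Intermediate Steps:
H(T, S) = 6 (H(T, S) = 7 - 1 = 6)
Q = 4 (Q = (-2)**2 = 4)
W = -462298/3 (W = -1/3*462298 = -462298/3 ≈ -1.5410e+5)
P = 1 (P = (4 - 3)**2 = 1**2 = 1)
sqrt(P + W) = sqrt(1 - 462298/3) = sqrt(-462295/3) = I*sqrt(1386885)/3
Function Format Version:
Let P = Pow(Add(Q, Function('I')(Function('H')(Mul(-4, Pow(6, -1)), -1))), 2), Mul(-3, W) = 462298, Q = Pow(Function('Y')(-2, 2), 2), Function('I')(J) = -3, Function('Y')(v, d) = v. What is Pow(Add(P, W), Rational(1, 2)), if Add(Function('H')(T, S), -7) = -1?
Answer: Mul(Rational(1, 3), I, Pow(1386885, Rational(1, 2))) ≈ Mul(392.55, I)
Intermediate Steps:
Function('H')(T, S) = 6 (Function('H')(T, S) = Add(7, -1) = 6)
Q = 4 (Q = Pow(-2, 2) = 4)
W = Rational(-462298, 3) (W = Mul(Rational(-1, 3), 462298) = Rational(-462298, 3) ≈ -1.5410e+5)
P = 1 (P = Pow(Add(4, -3), 2) = Pow(1, 2) = 1)
Pow(Add(P, W), Rational(1, 2)) = Pow(Add(1, Rational(-462298, 3)), Rational(1, 2)) = Pow(Rational(-462295, 3), Rational(1, 2)) = Mul(Rational(1, 3), I, Pow(1386885, Rational(1, 2)))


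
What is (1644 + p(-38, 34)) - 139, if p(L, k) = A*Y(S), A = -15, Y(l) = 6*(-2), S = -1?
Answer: 1685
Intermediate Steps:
Y(l) = -12
p(L, k) = 180 (p(L, k) = -15*(-12) = 180)
(1644 + p(-38, 34)) - 139 = (1644 + 180) - 139 = 1824 - 139 = 1685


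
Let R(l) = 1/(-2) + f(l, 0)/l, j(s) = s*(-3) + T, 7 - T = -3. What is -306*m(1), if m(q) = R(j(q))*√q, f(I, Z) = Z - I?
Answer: 459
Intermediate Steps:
T = 10 (T = 7 - 1*(-3) = 7 + 3 = 10)
j(s) = 10 - 3*s (j(s) = s*(-3) + 10 = -3*s + 10 = 10 - 3*s)
R(l) = -3/2 (R(l) = 1/(-2) + (0 - l)/l = 1*(-½) + (-l)/l = -½ - 1 = -3/2)
m(q) = -3*√q/2
-306*m(1) = -(-459)*√1 = -(-459) = -306*(-3/2) = 459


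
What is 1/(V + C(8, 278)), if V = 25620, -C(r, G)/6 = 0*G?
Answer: 1/25620 ≈ 3.9032e-5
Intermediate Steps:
C(r, G) = 0 (C(r, G) = -0*G = -6*0 = 0)
1/(V + C(8, 278)) = 1/(25620 + 0) = 1/25620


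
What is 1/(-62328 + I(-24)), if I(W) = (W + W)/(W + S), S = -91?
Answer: -115/7167672 ≈ -1.6044e-5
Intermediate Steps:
I(W) = 2*W/(-91 + W) (I(W) = (W + W)/(W - 91) = (2*W)/(-91 + W) = 2*W/(-91 + W))
1/(-62328 + I(-24)) = 1/(-62328 + 2*(-24)/(-91 - 24)) = 1/(-62328 + 2*(-24)/(-115)) = 1/(-62328 + 2*(-24)*(-1/115)) = 1/(-62328 + 48/115) = 1/(-7167672/115) = -115/7167672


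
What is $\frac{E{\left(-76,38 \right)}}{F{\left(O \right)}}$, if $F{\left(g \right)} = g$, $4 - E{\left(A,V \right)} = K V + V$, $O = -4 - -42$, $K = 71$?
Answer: $- \frac{1366}{19} \approx -71.895$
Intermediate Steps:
$O = 38$ ($O = -4 + 42 = 38$)
$E{\left(A,V \right)} = 4 - 72 V$ ($E{\left(A,V \right)} = 4 - \left(71 V + V\right) = 4 - 72 V$)
$\frac{E{\left(-76,38 \right)}}{F{\left(O \right)}} = \frac{4 - 2736}{38} = \left(4 - 2736\right) \frac{1}{38} = \left(-2732\right) \frac{1}{38} = - \frac{1366}{19}$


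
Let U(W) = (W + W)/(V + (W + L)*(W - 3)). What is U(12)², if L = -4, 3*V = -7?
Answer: 5184/43681 ≈ 0.11868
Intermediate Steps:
V = -7/3 (V = (⅓)*(-7) = -7/3 ≈ -2.3333)
U(W) = 2*W/(-7/3 + (-4 + W)*(-3 + W)) (U(W) = (W + W)/(-7/3 + (W - 4)*(W - 3)) = (2*W)/(-7/3 + (-4 + W)*(-3 + W)) = 2*W/(-7/3 + (-4 + W)*(-3 + W)))
U(12)² = (6*12/(29 - 21*12 + 3*12²))² = (6*12/(29 - 252 + 3*144))² = (6*12/(29 - 252 + 432))² = (6*12/209)² = (6*12*(1/209))² = (72/209)² = 5184/43681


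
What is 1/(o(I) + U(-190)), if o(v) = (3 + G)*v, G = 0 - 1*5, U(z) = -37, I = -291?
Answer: 1/545 ≈ 0.0018349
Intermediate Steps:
G = -5 (G = 0 - 5 = -5)
o(v) = -2*v (o(v) = (3 - 5)*v = -2*v)
1/(o(I) + U(-190)) = 1/(-2*(-291) - 37) = 1/(582 - 37) = 1/545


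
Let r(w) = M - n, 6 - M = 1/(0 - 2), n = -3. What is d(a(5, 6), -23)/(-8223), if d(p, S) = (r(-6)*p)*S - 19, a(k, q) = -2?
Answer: -418/8223 ≈ -0.050833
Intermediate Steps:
M = 13/2 (M = 6 - 1/(0 - 2) = 6 - 1/(-2) = 6 - 1*(-½) = 6 + ½ = 13/2 ≈ 6.5000)
r(w) = 19/2 (r(w) = 13/2 - 1*(-3) = 13/2 + 3 = 19/2)
d(p, S) = -19 + 19*S*p/2 (d(p, S) = (19*p/2)*S - 19 = 19*S*p/2 - 19 = -19 + 19*S*p/2)
d(a(5, 6), -23)/(-8223) = (-19 + (19/2)*(-23)*(-2))/(-8223) = (-19 + 437)*(-1/8223) = 418*(-1/8223) = -418/8223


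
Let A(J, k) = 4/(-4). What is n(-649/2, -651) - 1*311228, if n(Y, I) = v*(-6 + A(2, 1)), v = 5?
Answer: -311263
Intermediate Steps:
A(J, k) = -1 (A(J, k) = 4*(-1/4) = -1)
n(Y, I) = -35 (n(Y, I) = 5*(-6 - 1) = 5*(-7) = -35)
n(-649/2, -651) - 1*311228 = -35 - 1*311228 = -35 - 311228 = -311263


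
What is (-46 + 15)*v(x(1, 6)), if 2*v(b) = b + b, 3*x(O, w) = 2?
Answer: -62/3 ≈ -20.667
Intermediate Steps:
x(O, w) = ⅔ (x(O, w) = (⅓)*2 = ⅔)
v(b) = b (v(b) = (b + b)/2 = (2*b)/2 = b)
(-46 + 15)*v(x(1, 6)) = (-46 + 15)*(⅔) = -31*⅔ = -62/3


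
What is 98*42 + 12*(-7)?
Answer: 4032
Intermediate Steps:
98*42 + 12*(-7) = 4116 - 84 = 4032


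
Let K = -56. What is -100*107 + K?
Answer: -10756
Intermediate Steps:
-100*107 + K = -100*107 - 56 = -10700 - 56 = -10756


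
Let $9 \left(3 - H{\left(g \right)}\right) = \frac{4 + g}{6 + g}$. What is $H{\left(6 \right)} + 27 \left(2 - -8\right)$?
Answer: $\frac{14737}{54} \approx 272.91$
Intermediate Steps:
$H{\left(g \right)} = 3 - \frac{4 + g}{9 \left(6 + g\right)}$ ($H{\left(g \right)} = 3 - \frac{\left(4 + g\right) \frac{1}{6 + g}}{9} = 3 - \frac{\frac{1}{6 + g} \left(4 + g\right)}{9} = 3 - \frac{4 + g}{9 \left(6 + g\right)}$)
$H{\left(6 \right)} + 27 \left(2 - -8\right) = \frac{2 \left(79 + 13 \cdot 6\right)}{9 \left(6 + 6\right)} + 27 \left(2 - -8\right) = \frac{2 \left(79 + 78\right)}{9 \cdot 12} + 27 \left(2 + 8\right) = \frac{2}{9} \cdot \frac{1}{12} \cdot 157 + 27 \cdot 10 = \frac{157}{54} + 270 = \frac{14737}{54}$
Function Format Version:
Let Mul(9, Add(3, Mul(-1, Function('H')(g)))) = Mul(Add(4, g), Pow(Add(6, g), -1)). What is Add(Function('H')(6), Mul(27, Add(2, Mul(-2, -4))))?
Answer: Rational(14737, 54) ≈ 272.91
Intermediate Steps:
Function('H')(g) = Add(3, Mul(Rational(-1, 9), Pow(Add(6, g), -1), Add(4, g))) (Function('H')(g) = Add(3, Mul(Rational(-1, 9), Mul(Add(4, g), Pow(Add(6, g), -1)))) = Add(3, Mul(Rational(-1, 9), Mul(Pow(Add(6, g), -1), Add(4, g)))) = Add(3, Mul(Rational(-1, 9), Pow(Add(6, g), -1), Add(4, g))))
Add(Function('H')(6), Mul(27, Add(2, Mul(-2, -4)))) = Add(Mul(Rational(2, 9), Pow(Add(6, 6), -1), Add(79, Mul(13, 6))), Mul(27, Add(2, Mul(-2, -4)))) = Add(Mul(Rational(2, 9), Pow(12, -1), Add(79, 78)), Mul(27, Add(2, 8))) = Add(Mul(Rational(2, 9), Rational(1, 12), 157), Mul(27, 10)) = Add(Rational(157, 54), 270) = Rational(14737, 54)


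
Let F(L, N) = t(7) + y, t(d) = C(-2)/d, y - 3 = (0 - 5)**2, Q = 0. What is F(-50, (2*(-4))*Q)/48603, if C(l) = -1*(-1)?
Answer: 197/340221 ≈ 0.00057903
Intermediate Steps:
y = 28 (y = 3 + (0 - 5)**2 = 3 + (-5)**2 = 3 + 25 = 28)
C(l) = 1
t(d) = 1/d
F(L, N) = 197/7 (F(L, N) = 1/7 + 28 = 197/7)
F(-50, (2*(-4))*Q)/48603 = (197/7)/48603 = (197/7)*(1/48603) = 197/340221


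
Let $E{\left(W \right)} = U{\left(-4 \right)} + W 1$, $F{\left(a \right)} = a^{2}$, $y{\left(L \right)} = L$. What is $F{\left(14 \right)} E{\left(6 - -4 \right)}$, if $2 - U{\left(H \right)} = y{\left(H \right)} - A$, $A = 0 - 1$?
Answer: $2940$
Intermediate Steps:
$A = -1$ ($A = 0 - 1 = -1$)
$U{\left(H \right)} = 1 - H$ ($U{\left(H \right)} = 2 - \left(H - -1\right) = 2 - \left(H + 1\right) = 2 - \left(1 + H\right) = 1 - H$)
$E{\left(W \right)} = 5 + W$ ($E{\left(W \right)} = \left(1 - -4\right) + W 1 = \left(1 + 4\right) + W = 5 + W$)
$F{\left(14 \right)} E{\left(6 - -4 \right)} = 14^{2} \left(5 + \left(6 - -4\right)\right) = 196 \left(5 + \left(6 + 4\right)\right) = 196 \left(5 + 10\right) = 196 \cdot 15 = 2940$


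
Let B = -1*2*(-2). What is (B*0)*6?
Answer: 0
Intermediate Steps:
B = 4 (B = -2*(-2) = 4)
(B*0)*6 = (4*0)*6 = 0*6 = 0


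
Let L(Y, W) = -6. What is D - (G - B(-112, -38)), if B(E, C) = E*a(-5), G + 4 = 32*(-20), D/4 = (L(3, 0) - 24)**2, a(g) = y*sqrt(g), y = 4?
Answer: 4244 - 448*I*sqrt(5) ≈ 4244.0 - 1001.8*I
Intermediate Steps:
a(g) = 4*sqrt(g)
D = 3600 (D = 4*(-6 - 24)**2 = 4*(-30)**2 = 4*900 = 3600)
G = -644 (G = -4 + 32*(-20) = -4 - 640 = -644)
B(E, C) = 4*I*E*sqrt(5) (B(E, C) = E*(4*sqrt(-5)) = E*(4*(I*sqrt(5))) = E*(4*I*sqrt(5)) = 4*I*E*sqrt(5))
D - (G - B(-112, -38)) = 3600 - (-644 - 4*I*(-112)*sqrt(5)) = 3600 - (-644 - (-448)*I*sqrt(5)) = 3600 - (-644 + 448*I*sqrt(5)) = 3600 + (644 - 448*I*sqrt(5)) = 4244 - 448*I*sqrt(5)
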